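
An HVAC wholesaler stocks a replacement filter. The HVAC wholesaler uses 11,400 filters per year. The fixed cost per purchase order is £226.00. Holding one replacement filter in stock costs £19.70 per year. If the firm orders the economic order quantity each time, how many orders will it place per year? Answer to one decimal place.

N ≈ 22.3 orders per year

EOQ = √(2DS/H) = √(2 × 11,400 × 226 / 19.7) ≈ 511.43.
Orders per year = D / Q* = 11,400 / 511.43 ≈ 22.290.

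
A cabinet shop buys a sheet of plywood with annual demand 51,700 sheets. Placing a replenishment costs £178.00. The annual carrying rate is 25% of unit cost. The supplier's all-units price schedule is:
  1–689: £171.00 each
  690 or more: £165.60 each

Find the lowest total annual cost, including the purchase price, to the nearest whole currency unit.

TC* ≈ £8,589,140

Holding cost per unit per year at price C is H = 0.25·C.
For each price level, check whether its EOQ is feasible; otherwise the best quantity at that price is the breakpoint.
EOQ at £171.00 = 656.1 (feasible in tier 1): TC = 51,700×£171.00 + (51,700/656.1)×178 + (656.1/2)×0.25×£171.00 = £8,868,750.35.
EOQ at £165.60 = 666.8 < 690, so use break Q=690: TC = 51,700×£165.60 + (51,700/690.0)×178 + (690.0/2)×0.25×£165.60 = £8,589,140.10.
Lowest total cost among the candidates is at Q = 690.0.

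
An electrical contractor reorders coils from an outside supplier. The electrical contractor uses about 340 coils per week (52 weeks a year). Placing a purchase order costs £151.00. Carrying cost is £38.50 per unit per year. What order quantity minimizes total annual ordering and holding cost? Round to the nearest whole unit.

Q* ≈ 372 coils

Annual demand D = 340 × 52 = 17,680.
EOQ = √(2DS / H) = √(2 × 17,680 × 151 / 38.5).
= √(5,339,360 / 38.5) = √138,684.6753 ≈ 372.404.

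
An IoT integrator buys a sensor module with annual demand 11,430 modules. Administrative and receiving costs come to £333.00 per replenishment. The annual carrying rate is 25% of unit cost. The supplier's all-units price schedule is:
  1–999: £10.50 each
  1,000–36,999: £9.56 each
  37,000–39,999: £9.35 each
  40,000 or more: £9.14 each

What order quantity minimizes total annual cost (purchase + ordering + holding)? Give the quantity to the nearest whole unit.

Holding cost per unit per year at price C is H = 0.25·C.
Evaluate total cost at each tier's feasible EOQ or, if the EOQ is below the tier, at the tier's minimum quantity.
Tier 1 (£10.50): EOQ = 1702.9 exceeds tier's upper bound 999, so this tier is dominated.
EOQ at £9.56 = 1784.7 (feasible in tier 2): TC = 11,430×£9.56 + (11,430/1784.7)×333 + (1784.7/2)×0.25×£9.56 = £113,536.19.
EOQ at £9.35 = 1804.6 < 37000, so use break Q=37000: TC = 11,430×£9.35 + (11,430/37000.0)×333 + (37000.0/2)×0.25×£9.35 = £150,217.12.
EOQ at £9.14 = 1825.2 < 40000, so use break Q=40000: TC = 11,430×£9.14 + (11,430/40000.0)×333 + (40000.0/2)×0.25×£9.14 = £150,265.35.
Lowest total cost is £113,536.19 at Q = 1784.7.

Q* ≈ 1,785 modules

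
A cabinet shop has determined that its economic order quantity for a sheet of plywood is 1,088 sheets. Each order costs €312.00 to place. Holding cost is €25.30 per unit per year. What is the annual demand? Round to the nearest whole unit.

D ≈ 47,995 sheets per year

Invert the EOQ relation Q*² = 2DS/H.
From Q* = √(2DS/H): D = Q*²H / (2S) = 1,088² × 25.3 / (2 × 312) = 47994.749.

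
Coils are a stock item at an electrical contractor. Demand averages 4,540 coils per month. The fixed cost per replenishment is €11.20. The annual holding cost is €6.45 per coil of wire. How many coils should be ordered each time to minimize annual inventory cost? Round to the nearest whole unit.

Q* ≈ 435 coils

Annual demand D = 4,540 × 12 = 54,480.
EOQ = √(2DS / H) = √(2 × 54,480 × 11.2 / 6.45).
= √(1,220,352 / 6.45) = √189,201.8605 ≈ 434.973.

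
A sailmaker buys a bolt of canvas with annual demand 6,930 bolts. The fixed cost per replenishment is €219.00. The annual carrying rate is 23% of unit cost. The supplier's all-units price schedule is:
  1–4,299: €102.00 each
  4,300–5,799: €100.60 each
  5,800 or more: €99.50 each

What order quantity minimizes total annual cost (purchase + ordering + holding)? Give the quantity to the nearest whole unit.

Q* ≈ 360 bolts

Holding cost per unit per year at price C is H = 0.23·C.
Candidates are each tier's EOQ (if it falls in that tier) and each price-break quantity.
EOQ at €102.00 = 359.7 (feasible in tier 1): TC = 6,930×€102.00 + (6,930/359.7)×219 + (359.7/2)×0.23×€102.00 = €715,298.55.
EOQ at €100.60 = 362.2 < 4300, so use break Q=4300: TC = 6,930×€100.60 + (6,930/4300.0)×219 + (4300.0/2)×0.23×€100.60 = €747,257.65.
EOQ at €99.50 = 364.2 < 5800, so use break Q=5800: TC = 6,930×€99.50 + (6,930/5800.0)×219 + (5800.0/2)×0.23×€99.50 = €756,163.17.
Lowest total cost is €715,298.55 at Q = 359.7.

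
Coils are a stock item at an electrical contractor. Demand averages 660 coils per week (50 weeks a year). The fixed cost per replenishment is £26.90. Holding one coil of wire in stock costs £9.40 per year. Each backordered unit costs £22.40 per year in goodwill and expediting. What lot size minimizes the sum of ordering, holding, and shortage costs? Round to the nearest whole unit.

Annual demand D = 660 × 50 = 33,000.
With planned backorders, Q* = √(2DS/H) · √((H+B)/B).
√(2DS/H) = √(2 × 33,000 × 26.9 / 9.4) = 434.594.
√((H+B)/B) = √((9.4+22.4)/22.4) = 1.1915.
Q* ≈ 517.814.

Q* ≈ 518 coils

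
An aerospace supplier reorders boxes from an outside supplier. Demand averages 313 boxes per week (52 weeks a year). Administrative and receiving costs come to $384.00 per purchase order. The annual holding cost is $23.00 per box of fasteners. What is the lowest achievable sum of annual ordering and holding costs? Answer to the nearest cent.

TC* ≈ $16,955.80

Annual demand D = 313 × 52 = 16,276.
EOQ = √(2DS/H) = √(2 × 16,276 × 384 / 23) ≈ 737.21.
At Q*, ordering cost (D/Q*)S equals holding cost (Q*/2)H, each = √(DSH/2).
Minimum total = √(2DSH) = √(2 × 16,276 × 384 × 23) ≈ 16955.803.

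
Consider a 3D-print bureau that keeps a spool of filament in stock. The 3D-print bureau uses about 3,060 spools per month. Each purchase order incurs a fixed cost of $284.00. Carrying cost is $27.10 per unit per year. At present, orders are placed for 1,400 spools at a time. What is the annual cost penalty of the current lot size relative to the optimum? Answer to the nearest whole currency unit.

Annual demand D = 3,060 × 12 = 36,720.
EOQ = √(2DS/H) = √(2 × 36,720 × 284 / 27.1) ≈ 877.29.
Cost at Q* = (D/Q*)S + (Q*/2)H = √(2DSH) ≈ $23,774.43.
Cost at Q = 1,400: (36,720/1,400)×284 + (1,400/2)×27.1 = $7,448.91 + $18,970.00 = $26,418.91.
Excess = $26,418.91 − $23,774.43 = $2,644.48.

Extra cost ≈ $2,644 per year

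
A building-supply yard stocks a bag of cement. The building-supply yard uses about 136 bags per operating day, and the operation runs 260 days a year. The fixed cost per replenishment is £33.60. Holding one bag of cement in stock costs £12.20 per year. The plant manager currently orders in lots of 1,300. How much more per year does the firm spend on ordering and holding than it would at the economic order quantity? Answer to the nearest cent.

Extra cost ≈ £3,459.73 per year

Annual demand D = 136 × 260 = 35,360.
EOQ = √(2DS/H) = √(2 × 35,360 × 33.6 / 12.2) ≈ 441.33.
Cost at Q* = (D/Q*)S + (Q*/2)H = √(2DSH) ≈ £5,384.19.
Cost at Q = 1,300: (35,360/1,300)×33.6 + (1,300/2)×12.2 = £913.92 + £7,930.00 = £8,843.92.
Excess = £8,843.92 − £5,384.19 = £3,459.73.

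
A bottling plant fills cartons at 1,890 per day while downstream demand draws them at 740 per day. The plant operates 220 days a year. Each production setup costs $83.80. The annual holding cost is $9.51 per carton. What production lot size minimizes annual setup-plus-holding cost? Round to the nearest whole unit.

Q* ≈ 2,171 cartons

Annual demand D = 740 × 220 = 162,800.
Production build-up factor (1 − d/p) = 1 − 740/1,890 = 0.6085.
Q* = √(2DS / (H(1 − d/p))) = √(2 × 162,800 × 83.8 / (9.51 × 0.6085)).
= √(27,285,280 / 5.7865) ≈ 2171.480.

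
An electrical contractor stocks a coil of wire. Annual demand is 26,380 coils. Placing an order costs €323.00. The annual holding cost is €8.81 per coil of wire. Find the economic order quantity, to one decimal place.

Q* ≈ 1,390.8 coils

EOQ = √(2DS / H) = √(2 × 26,380 × 323 / 8.81).
= √(17,041,480 / 8.81) = √1,934,333.7117 ≈ 1390.803.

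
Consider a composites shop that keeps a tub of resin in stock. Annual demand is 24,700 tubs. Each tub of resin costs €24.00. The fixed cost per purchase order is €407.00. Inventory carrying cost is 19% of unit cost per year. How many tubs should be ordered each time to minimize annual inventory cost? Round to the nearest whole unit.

Holding cost H = 0.19 × €24.00 = €4.5600 per unit per year.
EOQ = √(2DS / H) = √(2 × 24,700 × 407 / 4.56).
= √(20,105,800 / 4.56) = √4,409,166.6667 ≈ 2099.802.

Q* ≈ 2,100 tubs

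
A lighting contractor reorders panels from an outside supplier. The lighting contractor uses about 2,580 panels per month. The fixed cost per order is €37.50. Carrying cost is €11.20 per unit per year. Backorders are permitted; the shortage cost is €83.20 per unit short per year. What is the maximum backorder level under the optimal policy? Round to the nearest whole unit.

S* ≈ 58 panels

Annual demand D = 2,580 × 12 = 30,960.
With planned backorders, Q* = √(2DS/H) · √((H+B)/B).
√(2DS/H) = √(2 × 30,960 × 37.5 / 11.2) = 455.326.
√((H+B)/B) = √((11.2+83.2)/83.2) = 1.0652.
Q* ≈ 485.005.
S* = Q* · H/(H+B) = 485.005 × 11.2/94.4 ≈ 57.543.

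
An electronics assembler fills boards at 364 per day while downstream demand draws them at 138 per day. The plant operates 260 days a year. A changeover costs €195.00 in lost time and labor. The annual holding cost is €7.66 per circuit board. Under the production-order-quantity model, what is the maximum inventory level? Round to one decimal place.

I_max ≈ 1,065.0 boards

Annual demand D = 138 × 260 = 35,880.
Production build-up factor (1 − d/p) = 1 − 138/364 = 0.6209.
Q* = √(2DS / (H(1 − d/p))) = √(2 × 35,880 × 195 / (7.66 × 0.6209)).
= √(13,993,200 / 4.7559) ≈ 1715.302.
Maximum inventory = Q*(1 − d/p) = 1715.302 × 0.6209 ≈ 1064.995.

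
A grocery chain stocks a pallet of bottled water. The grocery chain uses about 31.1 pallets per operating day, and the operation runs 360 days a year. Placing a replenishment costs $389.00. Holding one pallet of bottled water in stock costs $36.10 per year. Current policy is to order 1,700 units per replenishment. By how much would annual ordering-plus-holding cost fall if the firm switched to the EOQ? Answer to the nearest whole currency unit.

Annual demand D = 31.1 × 360 = 11,196.
EOQ = √(2DS/H) = √(2 × 11,196 × 389 / 36.1) ≈ 491.21.
Cost at Q* = (D/Q*)S + (Q*/2)H = √(2DSH) ≈ $17,732.70.
Cost at Q = 1,700: (11,196/1,700)×389 + (1,700/2)×36.1 = $2,561.91 + $30,685.00 = $33,246.91.
Excess = $33,246.91 − $17,732.70 = $15,514.21.

Extra cost ≈ $15,514 per year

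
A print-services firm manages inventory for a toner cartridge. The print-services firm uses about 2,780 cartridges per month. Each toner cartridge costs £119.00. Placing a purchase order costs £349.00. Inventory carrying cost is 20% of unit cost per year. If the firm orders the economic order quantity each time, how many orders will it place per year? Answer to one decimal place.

N ≈ 33.7 orders per year

Annual demand D = 2,780 × 12 = 33,360.
Holding cost H = 0.20 × £119.00 = £23.8000 per unit per year.
EOQ = √(2DS/H) = √(2 × 33,360 × 349 / 23.8) ≈ 989.13.
Orders per year = D / Q* = 33,360 / 989.13 ≈ 33.727.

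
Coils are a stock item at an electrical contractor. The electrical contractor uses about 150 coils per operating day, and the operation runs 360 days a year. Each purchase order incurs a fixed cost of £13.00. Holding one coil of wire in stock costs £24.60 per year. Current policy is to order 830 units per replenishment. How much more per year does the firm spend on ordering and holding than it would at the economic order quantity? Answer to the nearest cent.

Extra cost ≈ £5,177.85 per year

Annual demand D = 150 × 360 = 54,000.
EOQ = √(2DS/H) = √(2 × 54,000 × 13 / 24.6) ≈ 238.90.
Cost at Q* = (D/Q*)S + (Q*/2)H = √(2DSH) ≈ £5,876.94.
Cost at Q = 830: (54,000/830)×13 + (830/2)×24.6 = £845.78 + £10,209.00 = £11,054.78.
Excess = £11,054.78 − £5,876.94 = £5,177.85.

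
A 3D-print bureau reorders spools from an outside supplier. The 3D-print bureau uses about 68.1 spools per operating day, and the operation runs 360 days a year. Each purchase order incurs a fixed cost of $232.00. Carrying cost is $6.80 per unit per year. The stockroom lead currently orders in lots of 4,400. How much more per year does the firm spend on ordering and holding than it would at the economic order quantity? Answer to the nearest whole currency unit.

Annual demand D = 68.1 × 360 = 24,516.
EOQ = √(2DS/H) = √(2 × 24,516 × 232 / 6.8) ≈ 1293.39.
Cost at Q* = (D/Q*)S + (Q*/2)H = √(2DSH) ≈ $8,795.05.
Cost at Q = 4,400: (24,516/4,400)×232 + (4,400/2)×6.8 = $1,292.66 + $14,960.00 = $16,252.66.
Excess = $16,252.66 − $8,795.05 = $7,457.61.

Extra cost ≈ $7,458 per year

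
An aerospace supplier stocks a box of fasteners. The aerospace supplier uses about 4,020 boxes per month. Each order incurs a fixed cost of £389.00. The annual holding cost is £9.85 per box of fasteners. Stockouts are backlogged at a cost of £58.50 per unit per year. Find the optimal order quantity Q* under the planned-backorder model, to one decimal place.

Annual demand D = 4,020 × 12 = 48,240.
With planned backorders, Q* = √(2DS/H) · √((H+B)/B).
√(2DS/H) = √(2 × 48,240 × 389 / 9.85) = 1951.980.
√((H+B)/B) = √((9.85+58.5)/58.5) = 1.0809.
Q* ≈ 2109.923.

Q* ≈ 2,109.9 boxes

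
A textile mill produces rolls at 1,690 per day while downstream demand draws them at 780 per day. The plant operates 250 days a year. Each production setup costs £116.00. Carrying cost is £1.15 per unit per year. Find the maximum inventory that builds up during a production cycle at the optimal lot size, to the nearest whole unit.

Annual demand D = 780 × 250 = 195,000.
Production build-up factor (1 − d/p) = 1 − 780/1,690 = 0.5385.
Q* = √(2DS / (H(1 − d/p))) = √(2 × 195,000 × 116 / (1.15 × 0.5385)).
= √(45,240,000 / 0.6192) ≈ 8547.420.
Maximum inventory = Q*(1 − d/p) = 8547.420 × 0.5385 ≈ 4602.457.

I_max ≈ 4,602 rolls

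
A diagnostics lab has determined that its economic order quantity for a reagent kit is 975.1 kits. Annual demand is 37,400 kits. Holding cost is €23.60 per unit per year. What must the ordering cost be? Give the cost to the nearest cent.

The basic EOQ model gives Q* = √(2DS/H); rearrange for the unknown.
From Q* = √(2DS/H): S = Q*²H / (2D) = 975.1² × 23.6 / (2 × 37,400) = 299.9913.

S ≈ €299.99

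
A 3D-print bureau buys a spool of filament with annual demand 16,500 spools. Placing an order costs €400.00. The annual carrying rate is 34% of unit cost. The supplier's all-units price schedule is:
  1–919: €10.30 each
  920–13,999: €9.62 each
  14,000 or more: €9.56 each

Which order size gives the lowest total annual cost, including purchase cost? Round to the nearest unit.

Q* ≈ 2,009 spools

Holding cost per unit per year at price C is H = 0.34·C.
Evaluate total cost at each tier's feasible EOQ or, if the EOQ is below the tier, at the tier's minimum quantity.
Tier 1 (€10.30): EOQ = 1941.5 exceeds tier's upper bound 919, so this tier is dominated.
EOQ at €9.62 = 2008.9 (feasible in tier 2): TC = 16,500×€9.62 + (16,500/2008.9)×400 + (2008.9/2)×0.34×€9.62 = €165,300.74.
EOQ at €9.56 = 2015.2 < 14000, so use break Q=14000: TC = 16,500×€9.56 + (16,500/14000.0)×400 + (14000.0/2)×0.34×€9.56 = €180,964.23.
Lowest total cost is €165,300.74 at Q = 2008.9.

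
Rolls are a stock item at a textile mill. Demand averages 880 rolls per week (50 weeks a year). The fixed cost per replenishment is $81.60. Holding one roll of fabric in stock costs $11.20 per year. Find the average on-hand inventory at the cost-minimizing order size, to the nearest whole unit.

Annual demand D = 880 × 50 = 44,000.
Q* = √(2DS/H) = √(2 × 44,000 × 81.6 / 11.2) ≈ 800.71.
Average inventory = Q*/2 ≈ 800.71 / 2 = 400.357.

Average inventory ≈ 400 rolls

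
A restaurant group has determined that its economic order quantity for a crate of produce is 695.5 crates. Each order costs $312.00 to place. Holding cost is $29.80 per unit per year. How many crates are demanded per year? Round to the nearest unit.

D ≈ 23,101 crates per year

The basic EOQ model gives Q* = √(2DS/H); rearrange for the unknown.
From Q* = √(2DS/H): D = Q*²H / (2S) = 695.5² × 29.8 / (2 × 312) = 23100.743.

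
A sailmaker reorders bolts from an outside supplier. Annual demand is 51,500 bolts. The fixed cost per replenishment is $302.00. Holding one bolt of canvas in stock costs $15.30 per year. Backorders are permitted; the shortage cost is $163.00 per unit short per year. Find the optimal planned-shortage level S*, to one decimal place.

S* ≈ 128.0 bolts

With planned backorders, Q* = √(2DS/H) · √((H+B)/B).
√(2DS/H) = √(2 × 51,500 × 302 / 15.3) = 1425.858.
√((H+B)/B) = √((15.3+163)/163) = 1.0459.
Q* ≈ 1491.277.
S* = Q* · H/(H+B) = 1491.277 × 15.3/178.3 ≈ 127.967.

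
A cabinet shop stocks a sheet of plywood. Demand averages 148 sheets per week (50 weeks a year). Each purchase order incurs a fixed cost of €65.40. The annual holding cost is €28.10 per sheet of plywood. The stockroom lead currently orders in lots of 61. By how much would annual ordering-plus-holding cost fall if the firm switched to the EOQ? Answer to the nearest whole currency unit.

Annual demand D = 148 × 50 = 7,400.
EOQ = √(2DS/H) = √(2 × 7,400 × 65.4 / 28.1) ≈ 185.60.
Cost at Q* = (D/Q*)S + (Q*/2)H = √(2DSH) ≈ €5,215.22.
Cost at Q = 61: (7,400/61)×65.4 + (61/2)×28.1 = €7,933.77 + €857.05 = €8,790.82.
Excess = €8,790.82 − €5,215.22 = €3,575.60.

Extra cost ≈ €3,576 per year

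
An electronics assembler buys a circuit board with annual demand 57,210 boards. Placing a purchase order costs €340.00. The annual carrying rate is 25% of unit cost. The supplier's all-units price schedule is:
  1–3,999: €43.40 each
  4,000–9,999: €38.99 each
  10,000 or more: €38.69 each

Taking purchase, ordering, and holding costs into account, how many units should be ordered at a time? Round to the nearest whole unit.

Q* ≈ 4,000 boards

Holding cost per unit per year at price C is H = 0.25·C.
For each price level, check whether its EOQ is feasible; otherwise the best quantity at that price is the breakpoint.
EOQ at €43.40 = 1893.5 (feasible in tier 1): TC = 57,210×€43.40 + (57,210/1893.5)×340 + (1893.5/2)×0.25×€43.40 = €2,503,458.96.
EOQ at €38.99 = 1997.8 < 4000, so use break Q=4000: TC = 57,210×€38.99 + (57,210/4000.0)×340 + (4000.0/2)×0.25×€38.99 = €2,254,975.75.
EOQ at €38.69 = 2005.5 < 10000, so use break Q=10000: TC = 57,210×€38.69 + (57,210/10000.0)×340 + (10000.0/2)×0.25×€38.69 = €2,263,762.54.
Lowest total cost is €2,254,975.75 at Q = 4000.0.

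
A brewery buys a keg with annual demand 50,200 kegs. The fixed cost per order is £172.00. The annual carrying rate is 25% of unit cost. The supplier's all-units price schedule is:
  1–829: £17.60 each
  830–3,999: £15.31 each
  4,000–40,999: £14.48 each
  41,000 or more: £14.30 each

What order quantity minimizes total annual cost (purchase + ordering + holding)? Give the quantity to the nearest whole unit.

Holding cost per unit per year at price C is H = 0.25·C.
Candidates are each tier's EOQ (if it falls in that tier) and each price-break quantity.
Tier 1 (£17.60): EOQ = 1981.1 exceeds tier's upper bound 829, so this tier is dominated.
EOQ at £15.31 = 2124.1 (feasible in tier 2): TC = 50,200×£15.31 + (50,200/2124.1)×172 + (2124.1/2)×0.25×£15.31 = £776,691.97.
EOQ at £14.48 = 2184.1 < 4000, so use break Q=4000: TC = 50,200×£14.48 + (50,200/4000.0)×172 + (4000.0/2)×0.25×£14.48 = £736,294.60.
EOQ at £14.30 = 2197.8 < 41000, so use break Q=41000: TC = 50,200×£14.30 + (50,200/41000.0)×172 + (41000.0/2)×0.25×£14.30 = £791,358.10.
Lowest total cost is £736,294.60 at Q = 4000.0.

Q* ≈ 4,000 kegs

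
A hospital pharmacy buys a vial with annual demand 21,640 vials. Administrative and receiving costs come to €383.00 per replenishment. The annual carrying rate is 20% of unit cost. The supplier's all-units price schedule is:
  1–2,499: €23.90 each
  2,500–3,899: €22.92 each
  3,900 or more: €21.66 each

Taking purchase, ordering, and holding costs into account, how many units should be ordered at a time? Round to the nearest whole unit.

Q* ≈ 3,900 vials

Holding cost per unit per year at price C is H = 0.20·C.
For each price level, check whether its EOQ is feasible; otherwise the best quantity at that price is the breakpoint.
EOQ at €23.90 = 1862.2 (feasible in tier 1): TC = 21,640×€23.90 + (21,640/1862.2)×383 + (1862.2/2)×0.20×€23.90 = €526,097.37.
EOQ at €22.92 = 1901.6 < 2500, so use break Q=2500: TC = 21,640×€22.92 + (21,640/2500.0)×383 + (2500.0/2)×0.20×€22.92 = €505,034.05.
EOQ at €21.66 = 1956.1 < 3900, so use break Q=3900: TC = 21,640×€21.66 + (21,640/3900.0)×383 + (3900.0/2)×0.20×€21.66 = €479,294.96.
Lowest total cost is €479,294.96 at Q = 3900.0.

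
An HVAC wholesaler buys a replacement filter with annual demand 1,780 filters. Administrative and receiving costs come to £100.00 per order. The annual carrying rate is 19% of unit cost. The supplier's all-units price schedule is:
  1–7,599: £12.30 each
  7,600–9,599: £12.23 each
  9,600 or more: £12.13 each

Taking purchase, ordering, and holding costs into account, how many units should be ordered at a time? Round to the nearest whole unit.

Holding cost per unit per year at price C is H = 0.19·C.
Evaluate total cost at each tier's feasible EOQ or, if the EOQ is below the tier, at the tier's minimum quantity.
EOQ at £12.30 = 390.3 (feasible in tier 1): TC = 1,780×£12.30 + (1,780/390.3)×100 + (390.3/2)×0.19×£12.30 = £22,806.12.
EOQ at £12.23 = 391.4 < 7600, so use break Q=7600: TC = 1,780×£12.23 + (1,780/7600.0)×100 + (7600.0/2)×0.19×£12.23 = £30,622.88.
EOQ at £12.13 = 393.0 < 9600, so use break Q=9600: TC = 1,780×£12.13 + (1,780/9600.0)×100 + (9600.0/2)×0.19×£12.13 = £32,672.50.
Lowest total cost is £22,806.12 at Q = 390.3.

Q* ≈ 390 filters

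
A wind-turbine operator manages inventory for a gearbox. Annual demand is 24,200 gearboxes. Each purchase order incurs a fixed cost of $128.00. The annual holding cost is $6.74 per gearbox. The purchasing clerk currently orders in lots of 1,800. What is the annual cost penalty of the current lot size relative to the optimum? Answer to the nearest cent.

EOQ = √(2DS/H) = √(2 × 24,200 × 128 / 6.74) ≈ 958.73.
Cost at Q* = (D/Q*)S + (Q*/2)H = √(2DSH) ≈ $6,461.86.
Cost at Q = 1,800: (24,200/1,800)×128 + (1,800/2)×6.74 = $1,720.89 + $6,066.00 = $7,786.89.
Excess = $7,786.89 − $6,461.86 = $1,325.03.

Extra cost ≈ $1,325.03 per year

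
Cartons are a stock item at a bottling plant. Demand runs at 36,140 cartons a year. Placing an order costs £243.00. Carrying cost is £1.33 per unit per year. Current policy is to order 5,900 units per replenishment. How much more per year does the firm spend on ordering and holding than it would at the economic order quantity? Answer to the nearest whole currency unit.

Extra cost ≈ £579 per year

EOQ = √(2DS/H) = √(2 × 36,140 × 243 / 1.33) ≈ 3634.01.
Cost at Q* = (D/Q*)S + (Q*/2)H = √(2DSH) ≈ £4,833.24.
Cost at Q = 5,900: (36,140/5,900)×243 + (5,900/2)×1.33 = £1,488.48 + £3,923.50 = £5,411.98.
Excess = £5,411.98 − £4,833.24 = £578.74.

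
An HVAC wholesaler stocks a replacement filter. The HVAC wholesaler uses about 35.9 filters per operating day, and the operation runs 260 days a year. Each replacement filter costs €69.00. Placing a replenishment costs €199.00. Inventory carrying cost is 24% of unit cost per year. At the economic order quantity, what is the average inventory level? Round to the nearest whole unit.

Average inventory ≈ 237 filters

Annual demand D = 35.9 × 260 = 9,334.
Holding cost H = 0.24 × €69.00 = €16.5600 per unit per year.
Q* = √(2DS/H) = √(2 × 9,334 × 199 / 16.56) ≈ 473.64.
Average inventory = Q*/2 ≈ 473.64 / 2 = 236.818.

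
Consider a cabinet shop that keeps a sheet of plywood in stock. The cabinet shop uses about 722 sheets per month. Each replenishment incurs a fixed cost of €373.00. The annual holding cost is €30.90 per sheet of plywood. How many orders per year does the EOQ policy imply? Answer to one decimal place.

N ≈ 18.9 orders per year

Annual demand D = 722 × 12 = 8,664.
Q* = √(2DS/H) = √(2 × 8,664 × 373 / 30.9) ≈ 457.35.
Orders per year = D / Q* = 8,664 / 457.35 ≈ 18.944.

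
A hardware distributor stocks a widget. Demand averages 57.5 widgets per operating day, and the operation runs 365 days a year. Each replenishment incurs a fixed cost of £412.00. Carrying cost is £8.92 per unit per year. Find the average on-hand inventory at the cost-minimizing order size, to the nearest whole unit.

Annual demand D = 57.5 × 365 = 20,987.5.
EOQ = √(2DS/H) = √(2 × 20,987.5 × 412 / 8.92) ≈ 1392.39.
Average inventory = Q*/2 ≈ 1392.39 / 2 = 696.196.

Average inventory ≈ 696 widgets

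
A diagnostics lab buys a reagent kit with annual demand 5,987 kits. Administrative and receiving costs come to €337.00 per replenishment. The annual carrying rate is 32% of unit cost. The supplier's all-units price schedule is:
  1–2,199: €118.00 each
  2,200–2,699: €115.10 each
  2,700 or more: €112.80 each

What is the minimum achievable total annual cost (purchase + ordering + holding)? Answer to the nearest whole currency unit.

Holding cost per unit per year at price C is H = 0.32·C.
Evaluate total cost at each tier's feasible EOQ or, if the EOQ is below the tier, at the tier's minimum quantity.
EOQ at €118.00 = 326.9 (feasible in tier 1): TC = 5,987×€118.00 + (5,987/326.9)×337 + (326.9/2)×0.32×€118.00 = €718,809.85.
EOQ at €115.10 = 331.0 < 2200, so use break Q=2200: TC = 5,987×€115.10 + (5,987/2200.0)×337 + (2200.0/2)×0.32×€115.10 = €730,536.00.
EOQ at €112.80 = 334.4 < 2700, so use break Q=2700: TC = 5,987×€112.80 + (5,987/2700.0)×337 + (2700.0/2)×0.32×€112.80 = €724,810.47.
Lowest total cost among the candidates is at Q = 326.9.

TC* ≈ €718,810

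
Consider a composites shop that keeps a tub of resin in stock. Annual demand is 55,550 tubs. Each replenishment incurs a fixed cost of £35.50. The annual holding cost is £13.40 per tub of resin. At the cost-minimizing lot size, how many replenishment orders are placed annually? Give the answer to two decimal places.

N ≈ 102.39 orders per year

The optimal lot size = √(2DS/H) = √(2 × 55,550 × 35.5 / 13.4) ≈ 542.52.
Orders per year = D / Q* = 55,550 / 542.52 ≈ 102.392.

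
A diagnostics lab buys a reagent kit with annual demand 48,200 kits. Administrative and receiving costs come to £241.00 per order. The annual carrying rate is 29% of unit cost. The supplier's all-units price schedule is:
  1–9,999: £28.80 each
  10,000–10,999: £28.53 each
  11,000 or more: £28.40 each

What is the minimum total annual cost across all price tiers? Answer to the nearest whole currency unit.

Holding cost per unit per year at price C is H = 0.29·C.
For each price level, check whether its EOQ is feasible; otherwise the best quantity at that price is the breakpoint.
EOQ at £28.80 = 1667.8 (feasible in tier 1): TC = 48,200×£28.80 + (48,200/1667.8)×241 + (1667.8/2)×0.29×£28.80 = £1,402,089.72.
EOQ at £28.53 = 1675.7 < 10000, so use break Q=10000: TC = 48,200×£28.53 + (48,200/10000.0)×241 + (10000.0/2)×0.29×£28.53 = £1,417,676.12.
EOQ at £28.40 = 1679.5 < 11000, so use break Q=11000: TC = 48,200×£28.40 + (48,200/11000.0)×241 + (11000.0/2)×0.29×£28.40 = £1,415,234.02.
Lowest total cost among the candidates is at Q = 1667.8.

TC* ≈ £1,402,090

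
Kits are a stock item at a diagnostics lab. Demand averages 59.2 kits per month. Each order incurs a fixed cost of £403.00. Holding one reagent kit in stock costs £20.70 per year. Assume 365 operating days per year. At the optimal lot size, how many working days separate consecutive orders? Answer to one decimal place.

T ≈ 85.5 days

Annual demand D = 59.2 × 12 = 710.4.
Q* = √(2DS/H) = √(2 × 710.4 × 403 / 20.7) ≈ 166.32.
Cycle time = Q*/D × 365 = 166.32 / 710.4 × 365 ≈ 85.452 days.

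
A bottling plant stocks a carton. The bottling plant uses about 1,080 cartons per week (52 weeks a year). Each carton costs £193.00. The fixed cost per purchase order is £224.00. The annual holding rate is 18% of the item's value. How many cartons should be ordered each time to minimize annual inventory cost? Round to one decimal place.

Annual demand D = 1,080 × 52 = 56,160.
Holding cost H = 0.18 × £193.00 = £34.7400 per unit per year.
EOQ = √(2DS / H) = √(2 × 56,160 × 224 / 34.74).
= √(25,159,680 / 34.74) = √724,227.9793 ≈ 851.016.

Q* ≈ 851.0 cartons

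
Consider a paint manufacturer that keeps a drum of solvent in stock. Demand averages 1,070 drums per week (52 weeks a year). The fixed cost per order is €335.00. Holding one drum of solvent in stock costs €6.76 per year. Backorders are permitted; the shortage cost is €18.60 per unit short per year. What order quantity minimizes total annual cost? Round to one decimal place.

Q* ≈ 2,742.1 drums

Annual demand D = 1,070 × 52 = 55,640.
With planned backorders, Q* = √(2DS/H) · √((H+B)/B).
√(2DS/H) = √(2 × 55,640 × 335 / 6.76) = 2348.322.
√((H+B)/B) = √((6.76+18.6)/18.6) = 1.1677.
Q* ≈ 2742.053.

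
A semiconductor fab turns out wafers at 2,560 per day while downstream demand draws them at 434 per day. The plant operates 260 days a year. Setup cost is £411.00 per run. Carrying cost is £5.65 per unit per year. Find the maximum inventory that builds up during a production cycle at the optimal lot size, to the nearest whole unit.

I_max ≈ 3,692 wafers

Annual demand D = 434 × 260 = 112,840.
Production build-up factor (1 − d/p) = 1 − 434/2,560 = 0.8305.
Q* = √(2DS / (H(1 − d/p))) = √(2 × 112,840 × 411 / (5.65 × 0.8305)).
= √(92,754,480 / 4.6921) ≈ 4446.124.
Maximum inventory = Q*(1 − d/p) = 4446.124 × 0.8305 ≈ 3692.367.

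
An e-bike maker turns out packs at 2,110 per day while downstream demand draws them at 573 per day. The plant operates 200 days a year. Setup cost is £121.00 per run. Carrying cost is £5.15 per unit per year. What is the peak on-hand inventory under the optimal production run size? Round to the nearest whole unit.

Annual demand D = 573 × 200 = 114,600.
Production build-up factor (1 − d/p) = 1 − 573/2,110 = 0.7284.
Q* = √(2DS / (H(1 − d/p))) = √(2 × 114,600 × 121 / (5.15 × 0.7284)).
= √(27,733,200 / 3.7514) ≈ 2718.947.
Maximum inventory = Q*(1 − d/p) = 2718.947 × 0.7284 ≈ 1980.579.

I_max ≈ 1,981 packs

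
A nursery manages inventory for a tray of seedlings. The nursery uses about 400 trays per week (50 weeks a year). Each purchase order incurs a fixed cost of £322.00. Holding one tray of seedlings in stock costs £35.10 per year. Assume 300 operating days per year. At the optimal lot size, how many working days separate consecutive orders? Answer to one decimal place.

Annual demand D = 400 × 50 = 20,000.
The optimal lot size = √(2DS/H) = √(2 × 20,000 × 322 / 35.1) ≈ 605.77.
Cycle time = Q*/D × 300 = 605.77 / 20,000 × 300 ≈ 9.086 days.

T ≈ 9.1 days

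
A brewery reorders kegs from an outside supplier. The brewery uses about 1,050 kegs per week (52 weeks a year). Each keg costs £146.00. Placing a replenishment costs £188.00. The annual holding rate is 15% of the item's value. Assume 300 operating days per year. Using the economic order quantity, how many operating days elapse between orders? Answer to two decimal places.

T ≈ 5.32 days

Annual demand D = 1,050 × 52 = 54,600.
Holding cost H = 0.15 × £146.00 = £21.9000 per unit per year.
The optimal lot size = √(2DS/H) = √(2 × 54,600 × 188 / 21.9) ≈ 968.21.
Cycle time = Q*/D × 300 = 968.21 / 54,600 × 300 ≈ 5.320 days.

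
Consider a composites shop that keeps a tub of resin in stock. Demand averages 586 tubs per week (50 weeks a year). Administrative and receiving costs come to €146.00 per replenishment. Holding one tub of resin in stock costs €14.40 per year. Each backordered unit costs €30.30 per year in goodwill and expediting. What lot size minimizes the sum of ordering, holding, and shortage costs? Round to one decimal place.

Annual demand D = 586 × 50 = 29,300.
With planned backorders, Q* = √(2DS/H) · √((H+B)/B).
√(2DS/H) = √(2 × 29,300 × 146 / 14.4) = 770.804.
√((H+B)/B) = √((14.4+30.3)/30.3) = 1.2146.
Q* ≈ 936.217.

Q* ≈ 936.2 tubs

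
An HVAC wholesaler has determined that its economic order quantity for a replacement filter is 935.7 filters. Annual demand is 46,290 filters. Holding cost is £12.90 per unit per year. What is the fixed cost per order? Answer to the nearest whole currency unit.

S ≈ £122

Invert the EOQ relation Q*² = 2DS/H.
From Q* = √(2DS/H): S = Q*²H / (2D) = 935.7² × 12.9 / (2 × 46,290) = 121.9961.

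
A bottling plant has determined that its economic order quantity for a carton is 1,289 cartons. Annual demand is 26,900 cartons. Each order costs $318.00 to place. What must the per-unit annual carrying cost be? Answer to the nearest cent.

H ≈ $10.30

The basic EOQ model gives Q* = √(2DS/H); rearrange for the unknown.
From Q* = √(2DS/H): H = 2DS / Q*² = 2 × 26,900 × 318 / 1,289² = 10.2968.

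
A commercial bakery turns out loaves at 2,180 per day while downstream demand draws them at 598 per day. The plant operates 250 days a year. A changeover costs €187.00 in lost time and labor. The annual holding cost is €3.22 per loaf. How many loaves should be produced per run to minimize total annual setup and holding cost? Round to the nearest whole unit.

Q* ≈ 4,892 loaves

Annual demand D = 598 × 250 = 149,500.
Production build-up factor (1 − d/p) = 1 − 598/2,180 = 0.7257.
Q* = √(2DS / (H(1 − d/p))) = √(2 × 149,500 × 187 / (3.22 × 0.7257)).
= √(55,913,000 / 2.3367) ≈ 4891.629.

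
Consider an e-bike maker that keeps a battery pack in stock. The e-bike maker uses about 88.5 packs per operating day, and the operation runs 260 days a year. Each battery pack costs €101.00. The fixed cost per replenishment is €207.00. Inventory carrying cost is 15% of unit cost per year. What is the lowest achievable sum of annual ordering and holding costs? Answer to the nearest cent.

Annual demand D = 88.5 × 260 = 23,010.
Holding cost H = 0.15 × €101.00 = €15.1500 per unit per year.
Q* = √(2DS/H) = √(2 × 23,010 × 207 / 15.15) ≈ 792.96.
At the optimum the two cost components are equal, so total cost = 2·(Q*/2)H = Q*·H.
Minimum total = √(2DSH) = √(2 × 23,010 × 207 × 15.15) ≈ 12013.368.

TC* ≈ €12,013.37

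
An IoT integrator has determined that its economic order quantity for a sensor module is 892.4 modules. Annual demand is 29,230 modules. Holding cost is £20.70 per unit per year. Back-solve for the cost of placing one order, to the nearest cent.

Invert the EOQ relation Q*² = 2DS/H.
From Q* = √(2DS/H): S = Q*²H / (2D) = 892.4² × 20.7 / (2 × 29,230) = 281.9880.

S ≈ £281.99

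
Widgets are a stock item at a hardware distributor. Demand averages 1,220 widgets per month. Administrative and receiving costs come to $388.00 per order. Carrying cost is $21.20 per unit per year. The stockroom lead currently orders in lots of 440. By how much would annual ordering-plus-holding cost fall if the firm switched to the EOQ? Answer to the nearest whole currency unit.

Annual demand D = 1,220 × 12 = 14,640.
EOQ = √(2DS/H) = √(2 × 14,640 × 388 / 21.2) ≈ 732.04.
Cost at Q* = (D/Q*)S + (Q*/2)H = √(2DSH) ≈ $15,519.20.
Cost at Q = 440: (14,640/440)×388 + (440/2)×21.2 = $12,909.82 + $4,664.00 = $17,573.82.
Excess = $17,573.82 − $15,519.20 = $2,054.62.

Extra cost ≈ $2,055 per year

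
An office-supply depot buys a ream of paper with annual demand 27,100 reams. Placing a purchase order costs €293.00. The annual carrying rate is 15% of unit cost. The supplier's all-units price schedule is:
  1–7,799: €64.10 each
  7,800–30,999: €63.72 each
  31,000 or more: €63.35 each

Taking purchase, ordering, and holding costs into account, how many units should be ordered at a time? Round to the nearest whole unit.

Q* ≈ 1,285 reams

Holding cost per unit per year at price C is H = 0.15·C.
Evaluate total cost at each tier's feasible EOQ or, if the EOQ is below the tier, at the tier's minimum quantity.
EOQ at €64.10 = 1285.2 (feasible in tier 1): TC = 27,100×€64.10 + (27,100/1285.2)×293 + (1285.2/2)×0.15×€64.10 = €1,749,466.86.
EOQ at €63.72 = 1289.0 < 7800, so use break Q=7800: TC = 27,100×€63.72 + (27,100/7800.0)×293 + (7800.0/2)×0.15×€63.72 = €1,765,106.19.
EOQ at €63.35 = 1292.7 < 31000, so use break Q=31000: TC = 27,100×€63.35 + (27,100/31000.0)×293 + (31000.0/2)×0.15×€63.35 = €1,864,329.89.
Lowest total cost is €1,749,466.86 at Q = 1285.2.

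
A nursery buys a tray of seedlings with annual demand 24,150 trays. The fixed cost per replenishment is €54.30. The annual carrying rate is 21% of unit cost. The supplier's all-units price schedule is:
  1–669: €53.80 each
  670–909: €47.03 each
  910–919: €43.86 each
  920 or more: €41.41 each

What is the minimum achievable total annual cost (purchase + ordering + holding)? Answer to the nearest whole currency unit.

TC* ≈ €1,005,477

Holding cost per unit per year at price C is H = 0.21·C.
For each price level, check whether its EOQ is feasible; otherwise the best quantity at that price is the breakpoint.
EOQ at €53.80 = 481.8 (feasible in tier 1): TC = 24,150×€53.80 + (24,150/481.8)×54.3 + (481.8/2)×0.21×€53.80 = €1,304,713.45.
EOQ at €47.03 = 515.3 < 670, so use break Q=670: TC = 24,150×€47.03 + (24,150/670.0)×54.3 + (670.0/2)×0.21×€47.03 = €1,141,040.29.
EOQ at €43.86 = 533.6 < 910, so use break Q=910: TC = 24,150×€43.86 + (24,150/910.0)×54.3 + (910.0/2)×0.21×€43.86 = €1,064,850.86.
EOQ at €41.41 = 549.2 < 920, so use break Q=920: TC = 24,150×€41.41 + (24,150/920.0)×54.3 + (920.0/2)×0.21×€41.41 = €1,005,477.08.
Lowest total cost among the candidates is at Q = 920.0.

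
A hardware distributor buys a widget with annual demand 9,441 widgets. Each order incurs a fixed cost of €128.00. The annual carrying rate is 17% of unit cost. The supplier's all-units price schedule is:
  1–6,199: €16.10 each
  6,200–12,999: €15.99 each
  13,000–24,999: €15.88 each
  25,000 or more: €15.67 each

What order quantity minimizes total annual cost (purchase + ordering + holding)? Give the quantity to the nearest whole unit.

Holding cost per unit per year at price C is H = 0.17·C.
For each price level, check whether its EOQ is feasible; otherwise the best quantity at that price is the breakpoint.
EOQ at €16.10 = 939.7 (feasible in tier 1): TC = 9,441×€16.10 + (9,441/939.7)×128 + (939.7/2)×0.17×€16.10 = €154,572.07.
EOQ at €15.99 = 942.9 < 6200, so use break Q=6200: TC = 9,441×€15.99 + (9,441/6200.0)×128 + (6200.0/2)×0.17×€15.99 = €159,583.23.
EOQ at €15.88 = 946.2 < 13000, so use break Q=13000: TC = 9,441×€15.88 + (9,441/13000.0)×128 + (13000.0/2)×0.17×€15.88 = €167,563.44.
EOQ at €15.67 = 952.5 < 25000, so use break Q=25000: TC = 9,441×€15.67 + (9,441/25000.0)×128 + (25000.0/2)×0.17×€15.67 = €181,287.56.
Lowest total cost is €154,572.07 at Q = 939.7.

Q* ≈ 940 widgets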